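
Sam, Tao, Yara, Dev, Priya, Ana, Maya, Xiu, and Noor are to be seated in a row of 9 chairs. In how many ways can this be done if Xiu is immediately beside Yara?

Glue Xiu and Yara into one block (2 internal orders), leaving 8 units to arrange in a row.
That gives 2 × 8! = 2 × 40320 = 80640.

80640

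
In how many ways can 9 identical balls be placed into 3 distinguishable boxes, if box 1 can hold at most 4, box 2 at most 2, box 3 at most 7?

12

Without the upper bounds there are C(11,2) = 55 ways to split 9 among 3 boxes.
Subtract solutions that violate a single cap (substitute x_i' = x_i − (cap_i+1)): x_1 ≥ 5 gives C(6,2) = 15; x_2 ≥ 3 gives C(8,2) = 28; x_3 ≥ 8 gives C(3,2) = 3. Together 46.
Add back pairs where two caps are both exceeded: 3 + 0 + 0 = 3.
By inclusion–exclusion the count is 55 − 46 + 3 = 12.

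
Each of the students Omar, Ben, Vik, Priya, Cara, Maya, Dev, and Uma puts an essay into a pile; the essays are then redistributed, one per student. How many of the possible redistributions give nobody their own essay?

14833

This is the derangement count D_8: permutations of 8 items with no fixed point.
By inclusion–exclusion this is Σ_{j=0}^{8} (−1)^j C(8,j)·(8−j)!.
Computing: 40320 − 40320 + 20160 − 6720 + 1680 − 336 + 56 − 8 + 1 = 14833.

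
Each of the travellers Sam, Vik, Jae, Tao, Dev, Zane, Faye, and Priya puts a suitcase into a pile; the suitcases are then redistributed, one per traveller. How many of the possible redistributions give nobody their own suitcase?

Count assignments avoiding every fixed point. For any j of the 8 travellers fixed to their own suitcase, the other 8−j can be arranged in (8−j)! ways.
By inclusion–exclusion this is Σ_{j=0}^{8} (−1)^j C(8,j)·(8−j)!.
Computing: 40320 − 40320 + 20160 − 6720 + 1680 − 336 + 56 − 8 + 1 = 14833.

14833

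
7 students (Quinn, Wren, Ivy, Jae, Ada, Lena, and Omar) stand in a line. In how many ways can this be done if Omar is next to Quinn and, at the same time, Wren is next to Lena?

Treat {Omar,Quinn} as one block (2 orders) and {Wren,Lena} as another (2 orders).
That leaves 5 units to arrange: 2 × 2 × 5! = 4 × 120 = 480.

480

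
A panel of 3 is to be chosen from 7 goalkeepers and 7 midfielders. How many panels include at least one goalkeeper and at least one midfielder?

294

Total 3-person selections from all 14: C(14,3) = 364.
Selections missing a whole group: no goalkeepers → C(7,3) = 35; no midfielders → C(7,3) = 35.
Both groups omitted at once is impossible, so 364 − 70 = 294.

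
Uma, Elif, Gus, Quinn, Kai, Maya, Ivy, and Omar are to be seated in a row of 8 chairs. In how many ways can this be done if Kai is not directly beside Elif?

Of the 8! = 40320 arrangements, those with Kai and Elif adjacent number 2 × 7! = 10080 (treat the pair as a block with 2 internal orders).
Complementary counting: 40320 − 10080 = 30240.

30240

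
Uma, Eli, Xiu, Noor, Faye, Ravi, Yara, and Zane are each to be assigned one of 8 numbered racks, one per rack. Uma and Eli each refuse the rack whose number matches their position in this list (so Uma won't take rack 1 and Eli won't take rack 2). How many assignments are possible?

Let Aᵢ (for i ∈ {1, 2}) be the placements that put person i in their forbidden rack. Any j of these fix j positions, leaving (8−j)! ways to fill the rest, and there are C(2,j) ways to pick which j.
By inclusion–exclusion, the number of valid placements is Σ_{j=0}^{2} (−1)^j C(2,j)·(8−j)!.
Computing: 40320 − 10080 + 720 = 30960.

30960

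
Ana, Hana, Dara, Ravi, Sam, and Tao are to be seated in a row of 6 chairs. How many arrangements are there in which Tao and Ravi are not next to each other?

There are 6! = 720 arrangements in all. If Tao and Ravi are adjacent, merging them into one block gives 2·(5)! = 240 arrangements.
Complementary counting: 720 − 240 = 480.

480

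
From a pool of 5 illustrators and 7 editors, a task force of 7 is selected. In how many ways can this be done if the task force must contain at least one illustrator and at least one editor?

791

With no constraint there are C(12,7) = 792 possible selections.
Selections missing a whole group: no illustrators → C(7,7) = 1; no editors → C(5,7) = 0.
Both groups omitted at once is impossible, so 792 − 1 = 791.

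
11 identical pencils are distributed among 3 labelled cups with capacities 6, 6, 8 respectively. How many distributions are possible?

Ignoring the caps, the number of non-negative solutions to x_1+…+x_3 = 11 is C(13,2) = 78.
Subtract solutions that violate a single cap (substitute x_i' = x_i − (cap_i+1)): x_1 ≥ 7 gives C(6,2) = 15; x_2 ≥ 7 gives C(6,2) = 15; x_3 ≥ 9 gives C(4,2) = 6. Together 36.
No two caps can be exceeded simultaneously, so the pair terms are all 0.
By inclusion–exclusion the count is 78 − 36 + 0 = 42.

42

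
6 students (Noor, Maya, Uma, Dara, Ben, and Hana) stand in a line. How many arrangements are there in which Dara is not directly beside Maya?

Of the 6! = 720 arrangements, those with Dara and Maya adjacent number 2 × 5! = 240 (treat the pair as a block with 2 internal orders).
Complementary counting: 720 − 240 = 480.

480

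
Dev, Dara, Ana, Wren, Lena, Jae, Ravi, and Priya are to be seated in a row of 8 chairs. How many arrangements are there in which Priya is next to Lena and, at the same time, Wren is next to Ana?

Treat {Priya,Lena} as one block (2 orders) and {Wren,Ana} as another (2 orders).
That leaves 6 units to arrange: 2 × 2 × 6! = 4 × 720 = 2880.

2880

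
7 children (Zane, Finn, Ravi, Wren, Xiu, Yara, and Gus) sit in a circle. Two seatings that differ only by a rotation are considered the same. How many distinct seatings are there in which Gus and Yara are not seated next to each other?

All circular seatings of 7 people number (6)! = 720.
Seatings with Gus beside Yara: treat them as a block with 2 internal orders, giving 2 × (5)! = 240.
Subtracting, 720 − 240 = 480.

480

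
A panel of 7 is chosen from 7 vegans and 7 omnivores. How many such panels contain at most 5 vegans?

Split by how many vegans are chosen (0 through 5).
Sum: C(7,0)·C(7,7) + C(7,1)·C(7,6) + C(7,2)·C(7,5) + C(7,3)·C(7,4) + C(7,4)·C(7,3) + C(7,5)·C(7,2) = 1 + 49 + 441 + 1225 + 1225 + 441 = 3382.

3382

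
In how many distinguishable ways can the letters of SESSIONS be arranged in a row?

SESSIONS has 8 letters with S appearing 4 times.
So there are 8! / (4!) = 1680 distinguishable arrangements.

1680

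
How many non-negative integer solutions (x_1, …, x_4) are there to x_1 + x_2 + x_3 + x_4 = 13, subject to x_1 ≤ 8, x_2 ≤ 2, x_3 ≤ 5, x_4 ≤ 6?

95

By stars and bars, unrestricted non-negative solutions to x_1+…+x_4 = 13 number C(13+3,3) = 560.
Subtract solutions that violate a single cap (substitute x_i' = x_i − (cap_i+1)): x_1 ≥ 9 gives C(7,3) = 35; x_2 ≥ 3 gives C(13,3) = 286; x_3 ≥ 6 gives C(10,3) = 120; x_4 ≥ 7 gives C(9,3) = 84. Together 525.
Add back pairs where two caps are both exceeded: 4 + 0 + 0 + 35 + 20 + 1 = 60.
By inclusion–exclusion the count is 560 − 525 + 60 = 95.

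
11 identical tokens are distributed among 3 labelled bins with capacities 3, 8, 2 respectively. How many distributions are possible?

Without the upper bounds there are C(13,2) = 78 ways to split 11 among 3 bins.
Subtract solutions that violate a single cap (substitute x_i' = x_i − (cap_i+1)): x_1 ≥ 4 gives C(9,2) = 36; x_2 ≥ 9 gives C(4,2) = 6; x_3 ≥ 3 gives C(10,2) = 45. Together 87.
Add back pairs where two caps are both exceeded: 0 + 15 + 0 = 15.
By inclusion–exclusion the count is 78 − 87 + 15 = 6.

6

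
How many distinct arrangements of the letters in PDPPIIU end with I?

Fix I in the last position and arrange the remaining 6 letters.
Those 6 letters have P appearing 3 times, giving (6)!/(3!) = 120.

120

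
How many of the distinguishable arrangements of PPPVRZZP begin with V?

Fix V in the first position and arrange the remaining 7 letters.
Those 7 letters have P appearing 4 times and Z appearing twice, giving (7)!/(4!·2!) = 105.

105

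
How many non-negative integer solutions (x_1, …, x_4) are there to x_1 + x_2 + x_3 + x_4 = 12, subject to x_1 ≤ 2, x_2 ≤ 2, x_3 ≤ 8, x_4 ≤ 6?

Ignoring the caps, the number of non-negative solutions to x_1+…+x_4 = 12 is C(15,3) = 455.
Subtract solutions that violate a single cap (substitute x_i' = x_i − (cap_i+1)): x_1 ≥ 3 gives C(12,3) = 220; x_2 ≥ 3 gives C(12,3) = 220; x_3 ≥ 9 gives C(6,3) = 20; x_4 ≥ 7 gives C(8,3) = 56. Together 516.
Add back pairs where two caps are both exceeded: 84 + 1 + 10 + 1 + 10 + 0 = 106.
By inclusion–exclusion the count is 455 − 516 + 106 = 45.

45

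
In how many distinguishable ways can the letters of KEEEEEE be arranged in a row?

The 7 letters of KEEEEEE have repeats: E appearing 6 times.
Dividing 7! = 5040 by 6! = 720 for the repeated letters gives 7.

7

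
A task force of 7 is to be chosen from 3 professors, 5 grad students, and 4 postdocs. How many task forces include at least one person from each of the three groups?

With no constraint there are C(12,7) = 792 possible selections.
Subtract selections that omit an entire group: no professors → C(9,7) = 36; no grad students → C(7,7) = 1; no postdocs → C(8,7) = 8.
Add back selections omitting two groups (i.e. drawn from a single group): C(3,7) + C(5,7) + C(4,7) = 0.
By inclusion–exclusion: 792 − 45 + 0 = 747.

747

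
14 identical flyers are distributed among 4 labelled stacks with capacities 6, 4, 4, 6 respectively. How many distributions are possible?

Without the upper bounds there are C(17,3) = 680 ways to split 14 among 4 stacks.
Subtract solutions that violate a single cap (substitute x_i' = x_i − (cap_i+1)): x_1 ≥ 7 gives C(10,3) = 120; x_2 ≥ 5 gives C(12,3) = 220; x_3 ≥ 5 gives C(12,3) = 220; x_4 ≥ 7 gives C(10,3) = 120. Together 680.
Add back pairs where two caps are both exceeded: 10 + 10 + 1 + 35 + 10 + 10 = 76.
By inclusion–exclusion the count is 680 − 680 + 76 = 76.

76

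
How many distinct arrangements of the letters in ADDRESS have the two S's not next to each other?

900

There are 7!/(2!·2!) = 1260 arrangements of ADDRESS in total.
Arrangements with the S's together: treat SS as one letter, giving (6)!/(2!) = 360.
Hence 1260 − 360 = 900.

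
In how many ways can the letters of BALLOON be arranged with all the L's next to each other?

Treat the 2 copies of L as a single block. The multiset to arrange is then {LL, A, B, N, O, O}, 6 items in all.
That gives (6)!/(2!) = 360 arrangements.

360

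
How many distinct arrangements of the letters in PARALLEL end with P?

420

With the last slot taken by P, it remains to arrange the other 7 letters (ARALLEL).
Those 7 letters have A appearing twice and L appearing 3 times, giving (7)!/(3!·2!) = 420.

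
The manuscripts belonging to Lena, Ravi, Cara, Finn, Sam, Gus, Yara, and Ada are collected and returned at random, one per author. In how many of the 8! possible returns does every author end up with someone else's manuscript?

Count assignments avoiding every fixed point. For any j of the 8 authors fixed to their own manuscript, the other 8−j can be arranged in (8−j)! ways.
By inclusion–exclusion this is Σ_{j=0}^{8} (−1)^j C(8,j)·(8−j)!.
Computing: 40320 − 40320 + 20160 − 6720 + 1680 − 336 + 56 − 8 + 1 = 14833.

14833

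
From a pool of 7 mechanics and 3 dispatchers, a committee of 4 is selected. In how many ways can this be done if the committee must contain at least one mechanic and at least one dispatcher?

175

Unrestricted: C(10,4) = 210 ways to pick any 4 of the 10.
Selections missing a whole group: no mechanics → C(3,4) = 0; no dispatchers → C(7,4) = 35.
Both groups omitted at once is impossible, so 210 − 35 = 175.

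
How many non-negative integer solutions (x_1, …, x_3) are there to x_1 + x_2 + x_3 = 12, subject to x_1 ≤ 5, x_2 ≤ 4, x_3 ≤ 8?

20

Ignoring the caps, the number of non-negative solutions to x_1+…+x_3 = 12 is C(14,2) = 91.
Subtract solutions that violate a single cap (substitute x_i' = x_i − (cap_i+1)): x_1 ≥ 6 gives C(8,2) = 28; x_2 ≥ 5 gives C(9,2) = 36; x_3 ≥ 9 gives C(5,2) = 10. Together 74.
Add back pairs where two caps are both exceeded: 3 + 0 + 0 = 3.
By inclusion–exclusion the count is 91 − 74 + 3 = 20.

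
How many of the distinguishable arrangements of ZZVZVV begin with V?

Fix V in the first position and arrange the remaining 5 letters.
Those 5 letters have V appearing twice and Z appearing 3 times, giving (5)!/(3!·2!) = 10.

10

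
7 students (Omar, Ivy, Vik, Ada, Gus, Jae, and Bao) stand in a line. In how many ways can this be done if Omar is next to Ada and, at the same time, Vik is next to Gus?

480

Treat {Omar,Ada} as one block (2 orders) and {Vik,Gus} as another (2 orders).
That leaves 5 units to arrange: 2 × 2 × 5! = 4 × 120 = 480.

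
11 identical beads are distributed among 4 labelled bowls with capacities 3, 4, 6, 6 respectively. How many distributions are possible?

102

Without the upper bounds there are C(14,3) = 364 ways to split 11 among 4 bowls.
Subtract solutions that violate a single cap (substitute x_i' = x_i − (cap_i+1)): x_1 ≥ 4 gives C(10,3) = 120; x_2 ≥ 5 gives C(9,3) = 84; x_3 ≥ 7 gives C(7,3) = 35; x_4 ≥ 7 gives C(7,3) = 35. Together 274.
Add back pairs where two caps are both exceeded: 10 + 1 + 1 + 0 + 0 + 0 = 12.
By inclusion–exclusion the count is 364 − 274 + 12 = 102.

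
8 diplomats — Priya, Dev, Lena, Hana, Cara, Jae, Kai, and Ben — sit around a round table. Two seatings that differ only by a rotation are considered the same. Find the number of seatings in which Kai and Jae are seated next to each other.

Treat {Kai, Jae} as one unit (2 internal orders) and seat the resulting 7 units around the table: (6)! circular arrangements.
So 2 × (6)! = 2 × 720 = 1440.

1440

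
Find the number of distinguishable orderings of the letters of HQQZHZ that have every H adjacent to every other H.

30

Treat the 2 copies of H as a single block. The multiset to arrange is then {HH, Q, Q, Z, Z}, 5 items in all.
That gives (5)!/(2!·2!) = 30 arrangements.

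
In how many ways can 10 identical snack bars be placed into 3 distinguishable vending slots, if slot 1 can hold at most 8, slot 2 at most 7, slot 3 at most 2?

21

By stars and bars, unrestricted non-negative solutions to x_1+…+x_3 = 10 number C(10+2,2) = 66.
Subtract solutions that violate a single cap (substitute x_i' = x_i − (cap_i+1)): x_1 ≥ 9 gives C(3,2) = 3; x_2 ≥ 8 gives C(4,2) = 6; x_3 ≥ 3 gives C(9,2) = 36. Together 45.
No two caps can be exceeded simultaneously, so the pair terms are all 0.
By inclusion–exclusion the count is 66 − 45 + 0 = 21.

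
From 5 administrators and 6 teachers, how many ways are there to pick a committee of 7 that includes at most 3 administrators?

215

Split by how many administrators are chosen (0 through 3).
Sum: C(5,0)·C(6,7) + C(5,1)·C(6,6) + C(5,2)·C(6,5) + C(5,3)·C(6,4) = 0 + 5 + 60 + 150 = 215.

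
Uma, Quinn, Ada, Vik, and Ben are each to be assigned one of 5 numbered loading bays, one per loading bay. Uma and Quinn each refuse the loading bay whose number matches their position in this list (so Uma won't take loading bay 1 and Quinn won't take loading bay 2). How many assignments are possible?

78

Let Aᵢ (for i ∈ {1, 2}) be the placements that put person i in their forbidden loading bay. Any j of these fix j positions, leaving (5−j)! ways to fill the rest, and there are C(2,j) ways to pick which j.
By inclusion–exclusion, the number of valid placements is Σ_{j=0}^{2} (−1)^j C(2,j)·(5−j)!.
Computing: 120 − 48 + 6 = 78.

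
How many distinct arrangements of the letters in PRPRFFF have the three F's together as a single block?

30

Treat the 3 copies of F as a single block. The multiset to arrange is then {FFF, P, P, R, R}, 5 items in all.
That gives (5)!/(2!·2!) = 30 arrangements.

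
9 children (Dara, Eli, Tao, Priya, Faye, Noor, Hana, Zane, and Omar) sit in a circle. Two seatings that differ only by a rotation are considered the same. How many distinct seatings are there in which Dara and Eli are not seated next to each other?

Without the restriction there are (8)! = 40320 seatings.
Seatings with Dara beside Eli: treat them as a block with 2 internal orders, giving 2 × (7)! = 10080.
Subtracting, 40320 − 10080 = 30240.

30240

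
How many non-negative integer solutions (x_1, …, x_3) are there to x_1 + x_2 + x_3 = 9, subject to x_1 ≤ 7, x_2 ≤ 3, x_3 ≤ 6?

25

Without the upper bounds there are C(11,2) = 55 ways to split 9 among 3 variables.
Subtract solutions that violate a single cap (substitute x_i' = x_i − (cap_i+1)): x_1 ≥ 8 gives C(3,2) = 3; x_2 ≥ 4 gives C(7,2) = 21; x_3 ≥ 7 gives C(4,2) = 6. Together 30.
No two caps can be exceeded simultaneously, so the pair terms are all 0.
By inclusion–exclusion the count is 55 − 30 + 0 = 25.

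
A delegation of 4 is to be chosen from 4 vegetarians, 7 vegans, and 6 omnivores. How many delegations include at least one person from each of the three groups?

Unrestricted: C(17,4) = 2380 ways to pick any 4 of the 17.
Subtract selections that omit an entire group: no vegetarians → C(13,4) = 715; no vegans → C(10,4) = 210; no omnivores → C(11,4) = 330.
Add back selections omitting two groups (i.e. drawn from a single group): C(4,4) + C(7,4) + C(6,4) = 51.
By inclusion–exclusion: 2380 − 1255 + 51 = 1176.

1176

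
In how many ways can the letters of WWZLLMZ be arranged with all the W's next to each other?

Treat the 2 copies of W as a single block. The multiset to arrange is then {WW, L, L, M, Z, Z}, 6 items in all.
That gives (6)!/(2!·2!) = 180 arrangements.

180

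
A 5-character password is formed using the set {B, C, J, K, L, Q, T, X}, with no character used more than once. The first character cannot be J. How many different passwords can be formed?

The first character has 8−1 = 7 choices (anything except J).
The remaining 4 characters are filled from the other 7 symbols without repetition: 7 × 6 × 5 × 4 = 840.
Total: 7 × 840 = 5880.

5880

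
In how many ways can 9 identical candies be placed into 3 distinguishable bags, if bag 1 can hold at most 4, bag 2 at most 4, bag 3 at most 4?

10

Without the upper bounds there are C(11,2) = 55 ways to split 9 among 3 bags.
Subtract solutions that violate a single cap (substitute x_i' = x_i − (cap_i+1)): x_1 ≥ 5 gives C(6,2) = 15; x_2 ≥ 5 gives C(6,2) = 15; x_3 ≥ 5 gives C(6,2) = 15. Together 45.
No two caps can be exceeded simultaneously, so the pair terms are all 0.
By inclusion–exclusion the count is 55 − 45 + 0 = 10.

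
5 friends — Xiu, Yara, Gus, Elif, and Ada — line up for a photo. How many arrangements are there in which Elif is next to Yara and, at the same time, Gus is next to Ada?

Treat {Elif,Yara} as one block (2 orders) and {Gus,Ada} as another (2 orders).
That leaves 3 units to arrange: 2 × 2 × 3! = 4 × 6 = 24.

24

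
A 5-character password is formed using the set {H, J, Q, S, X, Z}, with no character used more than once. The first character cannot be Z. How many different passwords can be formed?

600

The first character has 6−1 = 5 choices (anything except Z).
The remaining 4 characters are filled from the other 5 symbols without repetition: 5 × 4 × 3 × 2 = 120.
Total: 5 × 120 = 600.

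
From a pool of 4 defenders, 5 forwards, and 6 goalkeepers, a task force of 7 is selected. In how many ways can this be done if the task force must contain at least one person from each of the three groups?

5949

Unrestricted: C(15,7) = 6435 ways to pick any 7 of the 15.
Selections missing a whole group: no defenders → C(11,7) = 330; no forwards → C(10,7) = 120; no goalkeepers → C(9,7) = 36.
Add back selections omitting two groups (i.e. drawn from a single group): C(4,7) + C(5,7) + C(6,7) = 0.
By inclusion–exclusion: 6435 − 486 + 0 = 5949.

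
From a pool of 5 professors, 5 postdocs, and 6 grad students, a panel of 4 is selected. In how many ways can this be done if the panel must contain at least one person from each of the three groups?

With no constraint there are C(16,4) = 1820 possible selections.
Subtract selections that omit an entire group: no professors → C(11,4) = 330; no postdocs → C(11,4) = 330; no grad students → C(10,4) = 210.
Add back selections omitting two groups (i.e. drawn from a single group): C(5,4) + C(5,4) + C(6,4) = 25.
By inclusion–exclusion: 1820 − 870 + 25 = 975.

975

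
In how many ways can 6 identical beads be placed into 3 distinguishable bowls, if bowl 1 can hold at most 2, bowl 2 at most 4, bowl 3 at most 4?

By stars and bars, unrestricted non-negative solutions to x_1+…+x_3 = 6 number C(6+2,2) = 28.
Subtract solutions that violate a single cap (substitute x_i' = x_i − (cap_i+1)): x_1 ≥ 3 gives C(5,2) = 10; x_2 ≥ 5 gives C(3,2) = 3; x_3 ≥ 5 gives C(3,2) = 3. Together 16.
No two caps can be exceeded simultaneously, so the pair terms are all 0.
By inclusion–exclusion the count is 28 − 16 + 0 = 12.

12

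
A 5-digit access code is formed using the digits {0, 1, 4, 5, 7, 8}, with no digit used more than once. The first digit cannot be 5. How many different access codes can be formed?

600

The first digit has 6−1 = 5 choices (anything except 5).
The remaining 4 digits are filled from the other 5 symbols without repetition: 5 × 4 × 3 × 2 = 120.
Total: 5 × 120 = 600.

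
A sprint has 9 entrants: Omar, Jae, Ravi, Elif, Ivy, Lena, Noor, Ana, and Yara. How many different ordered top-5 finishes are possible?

15120

This is an ordered selection of 5 from 9: P(9,5).
That gives 9 × 8 × 7 × 6 × 5 = 15120.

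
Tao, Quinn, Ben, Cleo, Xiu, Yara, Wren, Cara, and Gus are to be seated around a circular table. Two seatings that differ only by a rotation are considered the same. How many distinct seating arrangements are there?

40320

Seat Tao anywhere (absorbing the rotational symmetry), then permute the other 8: (8)! = 40320.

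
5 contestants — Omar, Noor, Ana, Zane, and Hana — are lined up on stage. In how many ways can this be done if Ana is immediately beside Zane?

Place the 3 others and the Ana-Zane pair as 4 objects in a line; the pair has 2 internal arrangements.
That gives 2 × 4! = 2 × 24 = 48.

48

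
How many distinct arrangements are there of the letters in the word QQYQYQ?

Letter multiplicities in QQYQYQ: Q×4, Y×2.
So there are 6! / (4!·2!) = 15 distinguishable arrangements.

15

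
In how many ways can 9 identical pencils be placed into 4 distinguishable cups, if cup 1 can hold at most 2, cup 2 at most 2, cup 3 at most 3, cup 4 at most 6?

By stars and bars, unrestricted non-negative solutions to x_1+…+x_4 = 9 number C(9+3,3) = 220.
Subtract solutions that violate a single cap (substitute x_i' = x_i − (cap_i+1)): x_1 ≥ 3 gives C(9,3) = 84; x_2 ≥ 3 gives C(9,3) = 84; x_3 ≥ 4 gives C(8,3) = 56; x_4 ≥ 7 gives C(5,3) = 10. Together 234.
Add back pairs where two caps are both exceeded: 20 + 10 + 0 + 10 + 0 + 0 = 40.
By inclusion–exclusion the count is 220 − 234 + 40 = 26.

26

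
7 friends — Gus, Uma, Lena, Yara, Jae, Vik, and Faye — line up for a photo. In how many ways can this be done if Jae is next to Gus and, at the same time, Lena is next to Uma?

480

Treat {Jae,Gus} as one block (2 orders) and {Lena,Uma} as another (2 orders).
That leaves 5 units to arrange: 2 × 2 × 5! = 4 × 120 = 480.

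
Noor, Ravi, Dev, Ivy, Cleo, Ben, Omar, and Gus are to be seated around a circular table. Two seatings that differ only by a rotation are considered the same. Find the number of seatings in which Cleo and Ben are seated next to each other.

Glue Cleo and Ben into a block (2 internal orders). Seating 7 units around a circle gives (6)! arrangements.
So 2 × (6)! = 2 × 720 = 1440.

1440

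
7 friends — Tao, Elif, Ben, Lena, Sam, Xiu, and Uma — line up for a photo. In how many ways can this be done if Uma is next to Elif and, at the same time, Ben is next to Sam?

Treat {Uma,Elif} as one block (2 orders) and {Ben,Sam} as another (2 orders).
That leaves 5 units to arrange: 2 × 2 × 5! = 4 × 120 = 480.

480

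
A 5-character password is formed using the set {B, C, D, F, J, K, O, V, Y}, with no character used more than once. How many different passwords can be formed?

Choose and order 5 of the 9 symbols: the first character has 9 options, the next 8, and so on down to 5.
That product is 9 × 8 × 7 × 6 × 5 = 15120.

15120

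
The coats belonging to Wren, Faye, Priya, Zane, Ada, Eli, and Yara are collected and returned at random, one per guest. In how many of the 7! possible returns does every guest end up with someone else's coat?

This is the derangement count D_7: permutations of 7 items with no fixed point.
By inclusion–exclusion this is Σ_{j=0}^{7} (−1)^j C(7,j)·(7−j)!.
Computing: 5040 − 5040 + 2520 − 840 + 210 − 42 + 7 − 1 = 1854.

1854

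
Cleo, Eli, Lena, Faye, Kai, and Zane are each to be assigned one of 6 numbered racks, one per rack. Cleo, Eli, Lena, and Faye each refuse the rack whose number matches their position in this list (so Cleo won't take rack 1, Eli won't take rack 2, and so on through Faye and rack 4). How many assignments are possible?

362

Let Aᵢ (for 1 ≤ i ≤ 4) be the placements that put person i in their forbidden rack. Any j of these fix j positions, leaving (6−j)! ways to fill the rest, and there are C(4,j) ways to pick which j.
By inclusion–exclusion, the number of valid placements is Σ_{j=0}^{4} (−1)^j C(4,j)·(6−j)!.
Computing: 720 − 480 + 144 − 24 + 2 = 362.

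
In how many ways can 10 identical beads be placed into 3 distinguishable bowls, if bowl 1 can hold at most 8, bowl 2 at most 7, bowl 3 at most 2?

21

By stars and bars, unrestricted non-negative solutions to x_1+…+x_3 = 10 number C(10+2,2) = 66.
Subtract solutions that violate a single cap (substitute x_i' = x_i − (cap_i+1)): x_1 ≥ 9 gives C(3,2) = 3; x_2 ≥ 8 gives C(4,2) = 6; x_3 ≥ 3 gives C(9,2) = 36. Together 45.
No two caps can be exceeded simultaneously, so the pair terms are all 0.
By inclusion–exclusion the count is 66 − 45 + 0 = 21.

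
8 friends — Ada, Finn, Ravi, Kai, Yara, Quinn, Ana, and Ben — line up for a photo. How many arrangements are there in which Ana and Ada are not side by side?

30240

Of the 8! = 40320 arrangements, those with Ana and Ada adjacent number 2 × 7! = 10080 (treat the pair as a block with 2 internal orders).
So 40320 − 10080 = 30240 arrangements keep them apart.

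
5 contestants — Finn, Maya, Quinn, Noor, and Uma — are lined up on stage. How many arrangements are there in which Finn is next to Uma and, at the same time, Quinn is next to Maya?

Treat {Finn,Uma} as one block (2 orders) and {Quinn,Maya} as another (2 orders).
That leaves 3 units to arrange: 2 × 2 × 3! = 4 × 6 = 24.

24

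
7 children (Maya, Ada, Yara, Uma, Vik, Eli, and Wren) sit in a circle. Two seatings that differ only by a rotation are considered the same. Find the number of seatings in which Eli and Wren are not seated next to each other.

480

Without the restriction there are (6)! = 720 seatings.
Seatings with Eli beside Wren: treat them as a block with 2 internal orders, giving 2 × (5)! = 240.
Subtracting, 720 − 240 = 480.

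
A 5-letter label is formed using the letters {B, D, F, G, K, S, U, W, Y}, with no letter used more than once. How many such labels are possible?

15120

Choose and order 5 of the 9 symbols: the first letter has 9 options, the next 8, and so on down to 5.
9 × 8 × 7 × 6 × 5 = 15120.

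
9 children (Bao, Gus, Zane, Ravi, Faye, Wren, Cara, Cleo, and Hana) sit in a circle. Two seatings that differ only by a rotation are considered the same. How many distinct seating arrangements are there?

Around a circle, 9 distinct people have 9!/9 = (8)! = 40320 rotationally distinct seatings.

40320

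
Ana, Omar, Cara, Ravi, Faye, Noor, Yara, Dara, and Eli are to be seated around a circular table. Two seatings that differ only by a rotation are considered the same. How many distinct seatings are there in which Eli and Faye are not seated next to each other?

All circular seatings of 9 people number (8)! = 40320.
Those with Eli next to Faye: fuse the pair into one unit and seat 8 units around a circle — 2·(7)! = 10080.
Subtracting, 40320 − 10080 = 30240.

30240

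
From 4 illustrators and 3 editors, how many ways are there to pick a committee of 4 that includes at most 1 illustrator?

Split by how many illustrators are chosen (0 through 1).
Sum: C(4,0)·C(3,4) + C(4,1)·C(3,3) = 0 + 4 = 4.

4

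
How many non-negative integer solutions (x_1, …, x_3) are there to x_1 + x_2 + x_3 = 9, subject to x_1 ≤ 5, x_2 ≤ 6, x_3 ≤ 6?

Without the upper bounds there are C(11,2) = 55 ways to split 9 among 3 variables.
Subtract solutions that violate a single cap (substitute x_i' = x_i − (cap_i+1)): x_1 ≥ 6 gives C(5,2) = 10; x_2 ≥ 7 gives C(4,2) = 6; x_3 ≥ 7 gives C(4,2) = 6. Together 22.
No two caps can be exceeded simultaneously, so the pair terms are all 0.
By inclusion–exclusion the count is 55 − 22 + 0 = 33.

33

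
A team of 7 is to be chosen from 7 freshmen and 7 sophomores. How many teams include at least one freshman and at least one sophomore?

With no constraint there are C(14,7) = 3432 possible selections.
Subtract selections that omit an entire group: no freshmen → C(7,7) = 1; no sophomores → C(7,7) = 1.
Both groups omitted at once is impossible, so 3432 − 2 = 3430.

3430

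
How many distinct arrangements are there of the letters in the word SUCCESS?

420

SUCCESS has 7 letters with C appearing twice and S appearing 3 times.
Dividing 7! = 5040 by 3!·2! = 12 for the repeated letters gives 420.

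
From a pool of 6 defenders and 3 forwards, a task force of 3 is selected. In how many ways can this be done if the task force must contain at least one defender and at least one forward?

Total 3-person selections from all 9: C(9,3) = 84.
Selections missing a whole group: no defenders → C(3,3) = 1; no forwards → C(6,3) = 20.
Both groups omitted at once is impossible, so 84 − 21 = 63.

63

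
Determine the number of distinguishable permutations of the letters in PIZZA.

Letter multiplicities in PIZZA: A×1, I×1, P×1, Z×2.
So there are 5! / (2!) = 60 distinguishable arrangements.

60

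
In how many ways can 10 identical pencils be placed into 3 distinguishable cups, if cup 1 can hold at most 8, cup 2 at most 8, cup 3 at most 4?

39

Without the upper bounds there are C(12,2) = 66 ways to split 10 among 3 cups.
Subtract solutions that violate a single cap (substitute x_i' = x_i − (cap_i+1)): x_1 ≥ 9 gives C(3,2) = 3; x_2 ≥ 9 gives C(3,2) = 3; x_3 ≥ 5 gives C(7,2) = 21. Together 27.
No two caps can be exceeded simultaneously, so the pair terms are all 0.
By inclusion–exclusion the count is 66 − 27 + 0 = 39.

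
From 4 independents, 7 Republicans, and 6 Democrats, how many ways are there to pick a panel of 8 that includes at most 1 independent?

8151

Split by how many independents are chosen (0 through 1).
Sum: C(4,0)·C(13,8) + C(4,1)·C(13,7) = 1287 + 6864 = 8151.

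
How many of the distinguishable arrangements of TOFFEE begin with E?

60

With the first slot taken by E, it remains to arrange the other 5 letters (TOFFE).
Those 5 letters have F appearing twice, giving (5)!/(2!) = 60.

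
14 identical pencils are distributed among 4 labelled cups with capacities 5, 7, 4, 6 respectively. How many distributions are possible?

Without the upper bounds there are C(17,3) = 680 ways to split 14 among 4 cups.
Subtract solutions that violate a single cap (substitute x_i' = x_i − (cap_i+1)): x_1 ≥ 6 gives C(11,3) = 165; x_2 ≥ 8 gives C(9,3) = 84; x_3 ≥ 5 gives C(12,3) = 220; x_4 ≥ 7 gives C(10,3) = 120. Together 589.
Add back pairs where two caps are both exceeded: 1 + 20 + 4 + 4 + 0 + 10 = 39.
By inclusion–exclusion the count is 680 − 589 + 39 = 130.

130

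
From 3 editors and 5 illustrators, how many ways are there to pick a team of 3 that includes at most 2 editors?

55

Split by how many editors are chosen (0 through 2).
Sum: C(3,0)·C(5,3) + C(3,1)·C(5,2) + C(3,2)·C(5,1) = 10 + 30 + 15 = 55.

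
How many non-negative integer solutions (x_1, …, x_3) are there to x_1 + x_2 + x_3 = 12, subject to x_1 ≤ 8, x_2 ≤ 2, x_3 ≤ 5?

9

Ignoring the caps, the number of non-negative solutions to x_1+…+x_3 = 12 is C(14,2) = 91.
Subtract solutions that violate a single cap (substitute x_i' = x_i − (cap_i+1)): x_1 ≥ 9 gives C(5,2) = 10; x_2 ≥ 3 gives C(11,2) = 55; x_3 ≥ 6 gives C(8,2) = 28. Together 93.
Add back pairs where two caps are both exceeded: 1 + 0 + 10 = 11.
By inclusion–exclusion the count is 91 − 93 + 11 = 9.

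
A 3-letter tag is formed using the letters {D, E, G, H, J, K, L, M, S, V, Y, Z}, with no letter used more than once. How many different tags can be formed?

1320

Choose and order 3 of the 12 symbols: the first letter has 12 options, the next 11, then 10.
12 × 11 × 10 = 1320.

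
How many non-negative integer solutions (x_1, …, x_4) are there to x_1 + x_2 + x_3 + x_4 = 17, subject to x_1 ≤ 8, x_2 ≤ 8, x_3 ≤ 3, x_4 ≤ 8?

By stars and bars, unrestricted non-negative solutions to x_1+…+x_4 = 17 number C(17+3,3) = 1140.
Subtract solutions that violate a single cap (substitute x_i' = x_i − (cap_i+1)): x_1 ≥ 9 gives C(11,3) = 165; x_2 ≥ 9 gives C(11,3) = 165; x_3 ≥ 4 gives C(16,3) = 560; x_4 ≥ 9 gives C(11,3) = 165. Together 1055.
Add back pairs where two caps are both exceeded: 0 + 35 + 0 + 35 + 0 + 35 = 105.
By inclusion–exclusion the count is 1140 − 1055 + 105 = 190.

190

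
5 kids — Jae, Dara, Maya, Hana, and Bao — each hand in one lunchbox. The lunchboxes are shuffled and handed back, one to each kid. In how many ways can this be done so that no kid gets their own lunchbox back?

Count assignments avoiding every fixed point. For any j of the 5 kids fixed to their own lunchbox, the other 5−j can be arranged in (5−j)! ways.
By inclusion–exclusion this is Σ_{j=0}^{5} (−1)^j C(5,j)·(5−j)!.
Computing: 120 − 120 + 60 − 20 + 5 − 1 = 44.

44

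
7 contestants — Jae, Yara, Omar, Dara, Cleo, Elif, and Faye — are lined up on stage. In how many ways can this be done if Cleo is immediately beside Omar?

1440

Glue Cleo and Omar into one block (2 internal orders), leaving 6 units to arrange in a row.
That gives 2 × 6! = 2 × 720 = 1440.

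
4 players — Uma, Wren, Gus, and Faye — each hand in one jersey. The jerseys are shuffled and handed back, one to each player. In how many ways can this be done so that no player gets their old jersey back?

9

Let Aᵢ be the assignments in which player i gets their old jersey. We want the size of the complement of A₁∪…∪A_4.
By inclusion–exclusion this is Σ_{j=0}^{4} (−1)^j C(4,j)·(4−j)!.
Computing: 24 − 24 + 12 − 4 + 1 = 9.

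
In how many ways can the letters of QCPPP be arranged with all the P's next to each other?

Treat the 3 copies of P as a single block. The multiset to arrange is then {PPP, C, Q}, 3 items in all.
All 3 items are distinct, so there are (3)! = 6 arrangements.

6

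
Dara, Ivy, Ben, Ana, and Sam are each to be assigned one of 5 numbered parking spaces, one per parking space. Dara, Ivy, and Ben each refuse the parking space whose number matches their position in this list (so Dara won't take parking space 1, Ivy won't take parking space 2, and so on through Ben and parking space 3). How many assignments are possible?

Let Aᵢ (for i ∈ {1, 2, 3}) be the placements that put person i in their forbidden parking space. Any j of these fix j positions, leaving (5−j)! ways to fill the rest, and there are C(3,j) ways to pick which j.
By inclusion–exclusion, the number of valid placements is Σ_{j=0}^{3} (−1)^j C(3,j)·(5−j)!.
Computing: 120 − 72 + 18 − 2 = 64.

64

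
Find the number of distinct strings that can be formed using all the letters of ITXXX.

20

Letter multiplicities in ITXXX: I×1, T×1, X×3.
So there are 5! / (3!) = 20 distinguishable arrangements.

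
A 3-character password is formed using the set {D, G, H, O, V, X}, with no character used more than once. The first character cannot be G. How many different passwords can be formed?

100

The first character has 6−1 = 5 choices (anything except G).
The remaining 2 characters are filled from the other 5 symbols without repetition: 5 × 4 = 20.
Total: 5 × 20 = 100.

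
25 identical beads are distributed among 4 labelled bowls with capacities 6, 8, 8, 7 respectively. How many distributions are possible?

Without the upper bounds there are C(28,3) = 3276 ways to split 25 among 4 bowls.
Subtract solutions that violate a single cap (substitute x_i' = x_i − (cap_i+1)): x_1 ≥ 7 gives C(21,3) = 1330; x_2 ≥ 9 gives C(19,3) = 969; x_3 ≥ 9 gives C(19,3) = 969; x_4 ≥ 8 gives C(20,3) = 1140. Together 4408.
Add back pairs where two caps are both exceeded: 220 + 220 + 286 + 120 + 165 + 165 = 1176.
Subtract triples: 1 + 4 + 4 + 0 = 9.
By inclusion–exclusion the count is 3276 − 4408 + 1176 − 9 = 35.

35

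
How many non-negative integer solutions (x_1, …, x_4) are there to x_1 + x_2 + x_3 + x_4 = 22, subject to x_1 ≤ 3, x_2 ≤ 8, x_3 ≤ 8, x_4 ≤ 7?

34

Without the upper bounds there are C(25,3) = 2300 ways to split 22 among 4 variables.
Subtract solutions that violate a single cap (substitute x_i' = x_i − (cap_i+1)): x_1 ≥ 4 gives C(21,3) = 1330; x_2 ≥ 9 gives C(16,3) = 560; x_3 ≥ 9 gives C(16,3) = 560; x_4 ≥ 8 gives C(17,3) = 680. Together 3130.
Add back pairs where two caps are both exceeded: 220 + 220 + 286 + 35 + 56 + 56 = 873.
Subtract triples: 1 + 4 + 4 + 0 = 9.
By inclusion–exclusion the count is 2300 − 3130 + 873 − 9 = 34.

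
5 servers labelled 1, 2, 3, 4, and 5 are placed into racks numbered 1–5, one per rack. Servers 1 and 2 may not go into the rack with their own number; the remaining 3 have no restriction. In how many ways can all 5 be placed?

Let Aᵢ (for i ∈ {1, 2}) be the placements that put server i in its forbidden rack. Any j of these fix j positions, leaving (5−j)! ways to fill the rest, and there are C(2,j) ways to pick which j.
By inclusion–exclusion, the number of valid placements is Σ_{j=0}^{2} (−1)^j C(2,j)·(5−j)!.
Computing: 120 − 48 + 6 = 78.

78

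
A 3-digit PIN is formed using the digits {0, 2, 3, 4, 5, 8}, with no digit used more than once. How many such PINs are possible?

This is a permutation of 3 out of 6: P(6,3) = 6!/3!.
That product is 6 × 5 × 4 = 120.

120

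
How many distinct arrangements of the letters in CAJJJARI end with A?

840

With the last slot taken by A, it remains to arrange the other 7 letters (CJJJARI).
Those 7 letters have J appearing 3 times, giving (7)!/(3!) = 840.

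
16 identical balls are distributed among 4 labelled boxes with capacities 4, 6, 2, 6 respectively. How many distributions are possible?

10

By stars and bars, unrestricted non-negative solutions to x_1+…+x_4 = 16 number C(16+3,3) = 969.
Subtract solutions that violate a single cap (substitute x_i' = x_i − (cap_i+1)): x_1 ≥ 5 gives C(14,3) = 364; x_2 ≥ 7 gives C(12,3) = 220; x_3 ≥ 3 gives C(16,3) = 560; x_4 ≥ 7 gives C(12,3) = 220. Together 1364.
Add back pairs where two caps are both exceeded: 35 + 165 + 35 + 84 + 10 + 84 = 413.
Subtract triples: 4 + 0 + 4 + 0 = 8.
By inclusion–exclusion the count is 969 − 1364 + 413 − 8 = 10.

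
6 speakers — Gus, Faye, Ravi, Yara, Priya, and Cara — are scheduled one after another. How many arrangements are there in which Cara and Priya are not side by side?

There are 6! = 720 arrangements in all. If Cara and Priya are adjacent, merging them into one block gives 2·(5)! = 240 arrangements.
Complementary counting: 720 − 240 = 480.

480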